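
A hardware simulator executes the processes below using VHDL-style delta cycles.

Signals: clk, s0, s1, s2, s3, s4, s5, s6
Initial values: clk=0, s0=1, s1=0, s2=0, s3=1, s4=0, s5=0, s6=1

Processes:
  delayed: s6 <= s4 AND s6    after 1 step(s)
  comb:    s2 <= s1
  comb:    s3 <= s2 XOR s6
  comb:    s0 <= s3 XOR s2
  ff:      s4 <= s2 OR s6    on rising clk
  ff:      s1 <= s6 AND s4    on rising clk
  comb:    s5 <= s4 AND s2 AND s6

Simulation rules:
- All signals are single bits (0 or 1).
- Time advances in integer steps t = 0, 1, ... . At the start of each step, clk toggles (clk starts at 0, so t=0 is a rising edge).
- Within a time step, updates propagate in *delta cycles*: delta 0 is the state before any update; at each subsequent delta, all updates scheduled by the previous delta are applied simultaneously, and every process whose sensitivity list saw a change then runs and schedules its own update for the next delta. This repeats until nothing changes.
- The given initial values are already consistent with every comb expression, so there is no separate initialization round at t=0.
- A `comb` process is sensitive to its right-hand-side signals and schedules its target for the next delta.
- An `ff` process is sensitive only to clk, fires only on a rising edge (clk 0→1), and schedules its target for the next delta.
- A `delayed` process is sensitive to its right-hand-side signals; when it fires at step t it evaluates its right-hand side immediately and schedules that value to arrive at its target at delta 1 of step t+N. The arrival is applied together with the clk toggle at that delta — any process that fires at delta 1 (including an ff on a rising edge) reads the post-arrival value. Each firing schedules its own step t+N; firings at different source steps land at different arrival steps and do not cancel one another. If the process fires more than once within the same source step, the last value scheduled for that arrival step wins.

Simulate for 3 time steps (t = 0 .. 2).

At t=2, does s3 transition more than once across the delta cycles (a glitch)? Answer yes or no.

no

t0.Δ0 s0=1 s1=0 s3=1 s5=0 clk=0 s4=0 s6=1 s2=0
t0.Δ1 s0=1 s1=0 s3=1 s5=0 clk=1 s4=0 s6=1 s2=0
t0.Δ2 s0=1 s1=0 s3=1 s5=0 clk=1 s4=1 s6=1 s2=0
t1.Δ0 s0=1 s1=0 s3=1 s5=0 clk=1 s4=1 s6=1 s2=0
t1.Δ1 s0=1 s1=0 s3=1 s5=0 clk=0 s4=1 s6=1 s2=0
t2.Δ0 s0=1 s1=0 s3=1 s5=0 clk=0 s4=1 s6=1 s2=0
t2.Δ1 s0=1 s1=0 s3=1 s5=0 clk=1 s4=1 s6=1 s2=0
t2.Δ2 s0=1 s1=1 s3=1 s5=0 clk=1 s4=1 s6=1 s2=0
t2.Δ3 s0=1 s1=1 s3=1 s5=0 clk=1 s4=1 s6=1 s2=1
t2.Δ4 s0=0 s1=1 s3=0 s5=1 clk=1 s4=1 s6=1 s2=1
t2.Δ5 s0=1 s1=1 s3=0 s5=1 clk=1 s4=1 s6=1 s2=1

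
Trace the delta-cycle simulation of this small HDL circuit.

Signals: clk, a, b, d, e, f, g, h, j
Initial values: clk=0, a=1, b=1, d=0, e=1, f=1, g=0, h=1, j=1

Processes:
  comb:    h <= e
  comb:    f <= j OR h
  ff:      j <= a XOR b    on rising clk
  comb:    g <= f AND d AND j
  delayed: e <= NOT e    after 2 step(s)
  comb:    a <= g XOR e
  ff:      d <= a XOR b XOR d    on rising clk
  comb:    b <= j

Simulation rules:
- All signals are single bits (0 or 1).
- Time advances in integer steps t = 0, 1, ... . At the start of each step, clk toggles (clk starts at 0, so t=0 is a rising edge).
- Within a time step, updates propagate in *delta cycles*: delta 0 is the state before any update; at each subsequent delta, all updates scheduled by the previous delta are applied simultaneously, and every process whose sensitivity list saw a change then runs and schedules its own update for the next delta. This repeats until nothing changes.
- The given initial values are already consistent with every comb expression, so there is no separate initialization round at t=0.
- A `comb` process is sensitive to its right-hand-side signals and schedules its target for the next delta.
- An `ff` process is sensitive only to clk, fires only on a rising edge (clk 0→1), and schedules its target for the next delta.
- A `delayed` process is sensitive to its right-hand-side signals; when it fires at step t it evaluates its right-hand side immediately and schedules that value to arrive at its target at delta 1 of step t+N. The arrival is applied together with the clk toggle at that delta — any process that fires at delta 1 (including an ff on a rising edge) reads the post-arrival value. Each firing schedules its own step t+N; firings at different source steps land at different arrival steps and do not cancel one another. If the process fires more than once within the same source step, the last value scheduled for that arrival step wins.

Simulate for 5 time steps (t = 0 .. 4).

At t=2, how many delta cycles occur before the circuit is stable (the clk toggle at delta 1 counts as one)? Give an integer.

4

t0.Δ0 b=1 g=0 clk=0 e=1 a=1 h=1 f=1 j=1 d=0
t0.Δ1 b=1 g=0 clk=1 e=1 a=1 h=1 f=1 j=1 d=0
t0.Δ2 b=1 g=0 clk=1 e=1 a=1 h=1 f=1 j=0 d=0
t0.Δ3 b=0 g=0 clk=1 e=1 a=1 h=1 f=1 j=0 d=0
t1.Δ0 b=0 g=0 clk=1 e=1 a=1 h=1 f=1 j=0 d=0
t1.Δ1 b=0 g=0 clk=0 e=1 a=1 h=1 f=1 j=0 d=0
t2.Δ0 b=0 g=0 clk=0 e=1 a=1 h=1 f=1 j=0 d=0
t2.Δ1 b=0 g=0 clk=1 e=1 a=1 h=1 f=1 j=0 d=0
t2.Δ2 b=0 g=0 clk=1 e=1 a=1 h=1 f=1 j=1 d=1
t2.Δ3 b=1 g=1 clk=1 e=1 a=1 h=1 f=1 j=1 d=1
t2.Δ4 b=1 g=1 clk=1 e=1 a=0 h=1 f=1 j=1 d=1
t3.Δ0 b=1 g=1 clk=1 e=1 a=0 h=1 f=1 j=1 d=1
t3.Δ1 b=1 g=1 clk=0 e=1 a=0 h=1 f=1 j=1 d=1
t4.Δ0 b=1 g=1 clk=0 e=1 a=0 h=1 f=1 j=1 d=1
t4.Δ1 b=1 g=1 clk=1 e=1 a=0 h=1 f=1 j=1 d=1
t4.Δ2 b=1 g=1 clk=1 e=1 a=0 h=1 f=1 j=1 d=0
t4.Δ3 b=1 g=0 clk=1 e=1 a=0 h=1 f=1 j=1 d=0
t4.Δ4 b=1 g=0 clk=1 e=1 a=1 h=1 f=1 j=1 d=0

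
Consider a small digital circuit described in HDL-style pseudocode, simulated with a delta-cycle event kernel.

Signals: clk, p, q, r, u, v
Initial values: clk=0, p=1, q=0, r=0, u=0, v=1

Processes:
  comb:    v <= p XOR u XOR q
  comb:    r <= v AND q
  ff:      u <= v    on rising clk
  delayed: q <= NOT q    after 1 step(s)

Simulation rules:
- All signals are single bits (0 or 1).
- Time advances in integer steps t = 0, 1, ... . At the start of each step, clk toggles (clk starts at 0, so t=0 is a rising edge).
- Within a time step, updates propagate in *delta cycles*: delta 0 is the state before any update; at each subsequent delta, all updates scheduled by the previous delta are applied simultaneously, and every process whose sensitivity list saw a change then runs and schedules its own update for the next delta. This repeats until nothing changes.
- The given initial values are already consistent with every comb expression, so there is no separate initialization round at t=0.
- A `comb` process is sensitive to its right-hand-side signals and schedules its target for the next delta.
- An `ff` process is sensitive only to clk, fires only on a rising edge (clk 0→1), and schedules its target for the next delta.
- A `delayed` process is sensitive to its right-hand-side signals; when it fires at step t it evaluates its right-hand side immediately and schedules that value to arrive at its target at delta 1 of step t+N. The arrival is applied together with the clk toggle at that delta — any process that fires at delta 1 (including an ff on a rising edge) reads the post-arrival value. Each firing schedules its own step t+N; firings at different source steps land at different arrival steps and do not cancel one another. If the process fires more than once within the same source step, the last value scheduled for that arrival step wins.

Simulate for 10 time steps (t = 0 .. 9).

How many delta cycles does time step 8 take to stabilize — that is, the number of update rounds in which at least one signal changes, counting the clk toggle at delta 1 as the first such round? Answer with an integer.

t0.Δ0 v=1 q=0 r=0 clk=0 p=1 u=0
t0.Δ1 v=1 q=0 r=0 clk=1 p=1 u=0
t0.Δ2 v=1 q=0 r=0 clk=1 p=1 u=1
t0.Δ3 v=0 q=0 r=0 clk=1 p=1 u=1
t1.Δ0 v=0 q=0 r=0 clk=1 p=1 u=1
t1.Δ1 v=0 q=0 r=0 clk=0 p=1 u=1
t2.Δ0 v=0 q=0 r=0 clk=0 p=1 u=1
t2.Δ1 v=0 q=0 r=0 clk=1 p=1 u=1
t2.Δ2 v=0 q=0 r=0 clk=1 p=1 u=0
t2.Δ3 v=1 q=0 r=0 clk=1 p=1 u=0
t3.Δ0 v=1 q=0 r=0 clk=1 p=1 u=0
t3.Δ1 v=1 q=0 r=0 clk=0 p=1 u=0
t4.Δ0 v=1 q=0 r=0 clk=0 p=1 u=0
t4.Δ1 v=1 q=0 r=0 clk=1 p=1 u=0
t4.Δ2 v=1 q=0 r=0 clk=1 p=1 u=1
t4.Δ3 v=0 q=0 r=0 clk=1 p=1 u=1
t5.Δ0 v=0 q=0 r=0 clk=1 p=1 u=1
t5.Δ1 v=0 q=0 r=0 clk=0 p=1 u=1
t6.Δ0 v=0 q=0 r=0 clk=0 p=1 u=1
t6.Δ1 v=0 q=0 r=0 clk=1 p=1 u=1
t6.Δ2 v=0 q=0 r=0 clk=1 p=1 u=0
t6.Δ3 v=1 q=0 r=0 clk=1 p=1 u=0
t7.Δ0 v=1 q=0 r=0 clk=1 p=1 u=0
t7.Δ1 v=1 q=0 r=0 clk=0 p=1 u=0
t8.Δ0 v=1 q=0 r=0 clk=0 p=1 u=0
t8.Δ1 v=1 q=0 r=0 clk=1 p=1 u=0
t8.Δ2 v=1 q=0 r=0 clk=1 p=1 u=1
t8.Δ3 v=0 q=0 r=0 clk=1 p=1 u=1
t9.Δ0 v=0 q=0 r=0 clk=1 p=1 u=1
t9.Δ1 v=0 q=0 r=0 clk=0 p=1 u=1

3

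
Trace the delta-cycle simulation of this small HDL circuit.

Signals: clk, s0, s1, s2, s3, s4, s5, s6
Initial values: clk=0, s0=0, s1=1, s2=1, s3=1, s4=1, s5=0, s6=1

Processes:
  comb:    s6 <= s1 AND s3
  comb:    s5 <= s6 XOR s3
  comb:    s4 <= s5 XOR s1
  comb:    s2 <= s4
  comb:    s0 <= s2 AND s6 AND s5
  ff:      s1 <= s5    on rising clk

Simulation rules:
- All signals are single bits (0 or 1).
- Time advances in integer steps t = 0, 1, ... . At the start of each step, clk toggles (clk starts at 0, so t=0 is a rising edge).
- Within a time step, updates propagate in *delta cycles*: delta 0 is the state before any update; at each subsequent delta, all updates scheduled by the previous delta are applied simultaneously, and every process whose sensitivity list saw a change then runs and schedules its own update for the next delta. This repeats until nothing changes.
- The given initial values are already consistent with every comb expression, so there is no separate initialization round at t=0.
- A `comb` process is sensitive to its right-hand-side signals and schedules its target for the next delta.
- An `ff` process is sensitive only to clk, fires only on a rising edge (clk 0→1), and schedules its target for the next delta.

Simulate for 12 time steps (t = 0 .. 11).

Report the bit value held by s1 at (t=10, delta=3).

t0.Δ0 s6=1 s1=1 s4=1 clk=0 s5=0 s0=0 s2=1 s3=1
t0.Δ1 s6=1 s1=1 s4=1 clk=1 s5=0 s0=0 s2=1 s3=1
t0.Δ2 s6=1 s1=0 s4=1 clk=1 s5=0 s0=0 s2=1 s3=1
t0.Δ3 s6=0 s1=0 s4=0 clk=1 s5=0 s0=0 s2=1 s3=1
t0.Δ4 s6=0 s1=0 s4=0 clk=1 s5=1 s0=0 s2=0 s3=1
t0.Δ5 s6=0 s1=0 s4=1 clk=1 s5=1 s0=0 s2=0 s3=1
t0.Δ6 s6=0 s1=0 s4=1 clk=1 s5=1 s0=0 s2=1 s3=1
t1.Δ0 s6=0 s1=0 s4=1 clk=1 s5=1 s0=0 s2=1 s3=1
t1.Δ1 s6=0 s1=0 s4=1 clk=0 s5=1 s0=0 s2=1 s3=1
t2.Δ0 s6=0 s1=0 s4=1 clk=0 s5=1 s0=0 s2=1 s3=1
t2.Δ1 s6=0 s1=0 s4=1 clk=1 s5=1 s0=0 s2=1 s3=1
t2.Δ2 s6=0 s1=1 s4=1 clk=1 s5=1 s0=0 s2=1 s3=1
t2.Δ3 s6=1 s1=1 s4=0 clk=1 s5=1 s0=0 s2=1 s3=1
t2.Δ4 s6=1 s1=1 s4=0 clk=1 s5=0 s0=1 s2=0 s3=1
t2.Δ5 s6=1 s1=1 s4=1 clk=1 s5=0 s0=0 s2=0 s3=1
t2.Δ6 s6=1 s1=1 s4=1 clk=1 s5=0 s0=0 s2=1 s3=1
t3.Δ0 s6=1 s1=1 s4=1 clk=1 s5=0 s0=0 s2=1 s3=1
t3.Δ1 s6=1 s1=1 s4=1 clk=0 s5=0 s0=0 s2=1 s3=1
t4.Δ0 s6=1 s1=1 s4=1 clk=0 s5=0 s0=0 s2=1 s3=1
t4.Δ1 s6=1 s1=1 s4=1 clk=1 s5=0 s0=0 s2=1 s3=1
t4.Δ2 s6=1 s1=0 s4=1 clk=1 s5=0 s0=0 s2=1 s3=1
t4.Δ3 s6=0 s1=0 s4=0 clk=1 s5=0 s0=0 s2=1 s3=1
t4.Δ4 s6=0 s1=0 s4=0 clk=1 s5=1 s0=0 s2=0 s3=1
t4.Δ5 s6=0 s1=0 s4=1 clk=1 s5=1 s0=0 s2=0 s3=1
t4.Δ6 s6=0 s1=0 s4=1 clk=1 s5=1 s0=0 s2=1 s3=1
t5.Δ0 s6=0 s1=0 s4=1 clk=1 s5=1 s0=0 s2=1 s3=1
t5.Δ1 s6=0 s1=0 s4=1 clk=0 s5=1 s0=0 s2=1 s3=1
t6.Δ0 s6=0 s1=0 s4=1 clk=0 s5=1 s0=0 s2=1 s3=1
t6.Δ1 s6=0 s1=0 s4=1 clk=1 s5=1 s0=0 s2=1 s3=1
t6.Δ2 s6=0 s1=1 s4=1 clk=1 s5=1 s0=0 s2=1 s3=1
t6.Δ3 s6=1 s1=1 s4=0 clk=1 s5=1 s0=0 s2=1 s3=1
t6.Δ4 s6=1 s1=1 s4=0 clk=1 s5=0 s0=1 s2=0 s3=1
t6.Δ5 s6=1 s1=1 s4=1 clk=1 s5=0 s0=0 s2=0 s3=1
t6.Δ6 s6=1 s1=1 s4=1 clk=1 s5=0 s0=0 s2=1 s3=1
t7.Δ0 s6=1 s1=1 s4=1 clk=1 s5=0 s0=0 s2=1 s3=1
t7.Δ1 s6=1 s1=1 s4=1 clk=0 s5=0 s0=0 s2=1 s3=1
t8.Δ0 s6=1 s1=1 s4=1 clk=0 s5=0 s0=0 s2=1 s3=1
t8.Δ1 s6=1 s1=1 s4=1 clk=1 s5=0 s0=0 s2=1 s3=1
t8.Δ2 s6=1 s1=0 s4=1 clk=1 s5=0 s0=0 s2=1 s3=1
t8.Δ3 s6=0 s1=0 s4=0 clk=1 s5=0 s0=0 s2=1 s3=1
t8.Δ4 s6=0 s1=0 s4=0 clk=1 s5=1 s0=0 s2=0 s3=1
t8.Δ5 s6=0 s1=0 s4=1 clk=1 s5=1 s0=0 s2=0 s3=1
t8.Δ6 s6=0 s1=0 s4=1 clk=1 s5=1 s0=0 s2=1 s3=1
t9.Δ0 s6=0 s1=0 s4=1 clk=1 s5=1 s0=0 s2=1 s3=1
t9.Δ1 s6=0 s1=0 s4=1 clk=0 s5=1 s0=0 s2=1 s3=1
t10.Δ0 s6=0 s1=0 s4=1 clk=0 s5=1 s0=0 s2=1 s3=1
t10.Δ1 s6=0 s1=0 s4=1 clk=1 s5=1 s0=0 s2=1 s3=1
t10.Δ2 s6=0 s1=1 s4=1 clk=1 s5=1 s0=0 s2=1 s3=1
t10.Δ3 s6=1 s1=1 s4=0 clk=1 s5=1 s0=0 s2=1 s3=1
t10.Δ4 s6=1 s1=1 s4=0 clk=1 s5=0 s0=1 s2=0 s3=1
t10.Δ5 s6=1 s1=1 s4=1 clk=1 s5=0 s0=0 s2=0 s3=1
t10.Δ6 s6=1 s1=1 s4=1 clk=1 s5=0 s0=0 s2=1 s3=1
t11.Δ0 s6=1 s1=1 s4=1 clk=1 s5=0 s0=0 s2=1 s3=1
t11.Δ1 s6=1 s1=1 s4=1 clk=0 s5=0 s0=0 s2=1 s3=1

1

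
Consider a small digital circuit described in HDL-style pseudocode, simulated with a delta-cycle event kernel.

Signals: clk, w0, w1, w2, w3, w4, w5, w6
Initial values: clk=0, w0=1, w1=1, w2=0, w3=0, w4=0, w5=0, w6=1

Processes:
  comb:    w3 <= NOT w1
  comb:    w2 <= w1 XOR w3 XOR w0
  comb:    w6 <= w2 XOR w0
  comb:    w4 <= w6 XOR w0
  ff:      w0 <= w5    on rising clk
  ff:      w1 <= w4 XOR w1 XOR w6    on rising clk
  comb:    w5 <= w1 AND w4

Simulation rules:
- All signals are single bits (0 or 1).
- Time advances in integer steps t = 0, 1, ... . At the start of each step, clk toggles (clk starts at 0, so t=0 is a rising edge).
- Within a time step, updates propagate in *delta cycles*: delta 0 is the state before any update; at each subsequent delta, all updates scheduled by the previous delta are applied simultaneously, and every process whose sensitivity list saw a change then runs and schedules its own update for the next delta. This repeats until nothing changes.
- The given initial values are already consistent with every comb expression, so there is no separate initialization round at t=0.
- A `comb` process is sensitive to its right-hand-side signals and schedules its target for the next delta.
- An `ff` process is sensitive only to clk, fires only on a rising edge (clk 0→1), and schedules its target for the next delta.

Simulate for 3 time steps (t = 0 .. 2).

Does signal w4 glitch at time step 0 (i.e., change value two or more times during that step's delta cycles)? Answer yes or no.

t=0 Δ0: w1=1 w3=0 w2=0 w0=1 w4=0 w6=1 clk=0 w5=0
  Δ1: clk:0→1
  Δ2: w1:1→0, w0:1→0
  Δ3: w3:0→1, w4:0→1, w6:1→0
  Δ4: w2:0→1, w4:1→0
  Δ5: w6:0→1
  Δ6: w4:0→1
  (6Δ to stable)
t=1 Δ0: w1=0 w3=1 w2=1 w0=0 w4=1 w6=1 clk=1 w5=0
  Δ1: clk:1→0
  (1Δ to stable)
t=2 Δ0: w1=0 w3=1 w2=1 w0=0 w4=1 w6=1 clk=0 w5=0
  Δ1: clk:0→1
  (1Δ to stable)

yes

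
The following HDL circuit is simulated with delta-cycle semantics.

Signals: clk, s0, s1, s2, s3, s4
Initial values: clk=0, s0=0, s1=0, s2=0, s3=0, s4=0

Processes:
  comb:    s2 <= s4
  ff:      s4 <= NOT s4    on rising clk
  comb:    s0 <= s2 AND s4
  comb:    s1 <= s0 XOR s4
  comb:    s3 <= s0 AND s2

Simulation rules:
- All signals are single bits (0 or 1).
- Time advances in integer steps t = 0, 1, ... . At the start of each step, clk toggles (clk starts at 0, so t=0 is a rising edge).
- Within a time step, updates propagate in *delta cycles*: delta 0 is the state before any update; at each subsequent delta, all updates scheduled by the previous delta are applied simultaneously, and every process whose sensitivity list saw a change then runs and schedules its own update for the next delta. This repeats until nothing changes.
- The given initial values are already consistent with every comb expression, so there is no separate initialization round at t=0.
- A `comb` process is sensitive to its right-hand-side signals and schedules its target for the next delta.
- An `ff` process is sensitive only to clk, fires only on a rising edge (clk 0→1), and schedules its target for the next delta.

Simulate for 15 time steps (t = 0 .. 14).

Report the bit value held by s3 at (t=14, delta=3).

1

t0.Δ0 s4=0 clk=0 s2=0 s0=0 s3=0 s1=0
t0.Δ1 s4=0 clk=1 s2=0 s0=0 s3=0 s1=0
t0.Δ2 s4=1 clk=1 s2=0 s0=0 s3=0 s1=0
t0.Δ3 s4=1 clk=1 s2=1 s0=0 s3=0 s1=1
t0.Δ4 s4=1 clk=1 s2=1 s0=1 s3=0 s1=1
t0.Δ5 s4=1 clk=1 s2=1 s0=1 s3=1 s1=0
t1.Δ0 s4=1 clk=1 s2=1 s0=1 s3=1 s1=0
t1.Δ1 s4=1 clk=0 s2=1 s0=1 s3=1 s1=0
t2.Δ0 s4=1 clk=0 s2=1 s0=1 s3=1 s1=0
t2.Δ1 s4=1 clk=1 s2=1 s0=1 s3=1 s1=0
t2.Δ2 s4=0 clk=1 s2=1 s0=1 s3=1 s1=0
t2.Δ3 s4=0 clk=1 s2=0 s0=0 s3=1 s1=1
t2.Δ4 s4=0 clk=1 s2=0 s0=0 s3=0 s1=0
t3.Δ0 s4=0 clk=1 s2=0 s0=0 s3=0 s1=0
t3.Δ1 s4=0 clk=0 s2=0 s0=0 s3=0 s1=0
t4.Δ0 s4=0 clk=0 s2=0 s0=0 s3=0 s1=0
t4.Δ1 s4=0 clk=1 s2=0 s0=0 s3=0 s1=0
t4.Δ2 s4=1 clk=1 s2=0 s0=0 s3=0 s1=0
t4.Δ3 s4=1 clk=1 s2=1 s0=0 s3=0 s1=1
t4.Δ4 s4=1 clk=1 s2=1 s0=1 s3=0 s1=1
t4.Δ5 s4=1 clk=1 s2=1 s0=1 s3=1 s1=0
t5.Δ0 s4=1 clk=1 s2=1 s0=1 s3=1 s1=0
t5.Δ1 s4=1 clk=0 s2=1 s0=1 s3=1 s1=0
t6.Δ0 s4=1 clk=0 s2=1 s0=1 s3=1 s1=0
t6.Δ1 s4=1 clk=1 s2=1 s0=1 s3=1 s1=0
t6.Δ2 s4=0 clk=1 s2=1 s0=1 s3=1 s1=0
t6.Δ3 s4=0 clk=1 s2=0 s0=0 s3=1 s1=1
t6.Δ4 s4=0 clk=1 s2=0 s0=0 s3=0 s1=0
t7.Δ0 s4=0 clk=1 s2=0 s0=0 s3=0 s1=0
t7.Δ1 s4=0 clk=0 s2=0 s0=0 s3=0 s1=0
t8.Δ0 s4=0 clk=0 s2=0 s0=0 s3=0 s1=0
t8.Δ1 s4=0 clk=1 s2=0 s0=0 s3=0 s1=0
t8.Δ2 s4=1 clk=1 s2=0 s0=0 s3=0 s1=0
t8.Δ3 s4=1 clk=1 s2=1 s0=0 s3=0 s1=1
t8.Δ4 s4=1 clk=1 s2=1 s0=1 s3=0 s1=1
t8.Δ5 s4=1 clk=1 s2=1 s0=1 s3=1 s1=0
t9.Δ0 s4=1 clk=1 s2=1 s0=1 s3=1 s1=0
t9.Δ1 s4=1 clk=0 s2=1 s0=1 s3=1 s1=0
t10.Δ0 s4=1 clk=0 s2=1 s0=1 s3=1 s1=0
t10.Δ1 s4=1 clk=1 s2=1 s0=1 s3=1 s1=0
t10.Δ2 s4=0 clk=1 s2=1 s0=1 s3=1 s1=0
t10.Δ3 s4=0 clk=1 s2=0 s0=0 s3=1 s1=1
t10.Δ4 s4=0 clk=1 s2=0 s0=0 s3=0 s1=0
t11.Δ0 s4=0 clk=1 s2=0 s0=0 s3=0 s1=0
t11.Δ1 s4=0 clk=0 s2=0 s0=0 s3=0 s1=0
t12.Δ0 s4=0 clk=0 s2=0 s0=0 s3=0 s1=0
t12.Δ1 s4=0 clk=1 s2=0 s0=0 s3=0 s1=0
t12.Δ2 s4=1 clk=1 s2=0 s0=0 s3=0 s1=0
t12.Δ3 s4=1 clk=1 s2=1 s0=0 s3=0 s1=1
t12.Δ4 s4=1 clk=1 s2=1 s0=1 s3=0 s1=1
t12.Δ5 s4=1 clk=1 s2=1 s0=1 s3=1 s1=0
t13.Δ0 s4=1 clk=1 s2=1 s0=1 s3=1 s1=0
t13.Δ1 s4=1 clk=0 s2=1 s0=1 s3=1 s1=0
t14.Δ0 s4=1 clk=0 s2=1 s0=1 s3=1 s1=0
t14.Δ1 s4=1 clk=1 s2=1 s0=1 s3=1 s1=0
t14.Δ2 s4=0 clk=1 s2=1 s0=1 s3=1 s1=0
t14.Δ3 s4=0 clk=1 s2=0 s0=0 s3=1 s1=1
t14.Δ4 s4=0 clk=1 s2=0 s0=0 s3=0 s1=0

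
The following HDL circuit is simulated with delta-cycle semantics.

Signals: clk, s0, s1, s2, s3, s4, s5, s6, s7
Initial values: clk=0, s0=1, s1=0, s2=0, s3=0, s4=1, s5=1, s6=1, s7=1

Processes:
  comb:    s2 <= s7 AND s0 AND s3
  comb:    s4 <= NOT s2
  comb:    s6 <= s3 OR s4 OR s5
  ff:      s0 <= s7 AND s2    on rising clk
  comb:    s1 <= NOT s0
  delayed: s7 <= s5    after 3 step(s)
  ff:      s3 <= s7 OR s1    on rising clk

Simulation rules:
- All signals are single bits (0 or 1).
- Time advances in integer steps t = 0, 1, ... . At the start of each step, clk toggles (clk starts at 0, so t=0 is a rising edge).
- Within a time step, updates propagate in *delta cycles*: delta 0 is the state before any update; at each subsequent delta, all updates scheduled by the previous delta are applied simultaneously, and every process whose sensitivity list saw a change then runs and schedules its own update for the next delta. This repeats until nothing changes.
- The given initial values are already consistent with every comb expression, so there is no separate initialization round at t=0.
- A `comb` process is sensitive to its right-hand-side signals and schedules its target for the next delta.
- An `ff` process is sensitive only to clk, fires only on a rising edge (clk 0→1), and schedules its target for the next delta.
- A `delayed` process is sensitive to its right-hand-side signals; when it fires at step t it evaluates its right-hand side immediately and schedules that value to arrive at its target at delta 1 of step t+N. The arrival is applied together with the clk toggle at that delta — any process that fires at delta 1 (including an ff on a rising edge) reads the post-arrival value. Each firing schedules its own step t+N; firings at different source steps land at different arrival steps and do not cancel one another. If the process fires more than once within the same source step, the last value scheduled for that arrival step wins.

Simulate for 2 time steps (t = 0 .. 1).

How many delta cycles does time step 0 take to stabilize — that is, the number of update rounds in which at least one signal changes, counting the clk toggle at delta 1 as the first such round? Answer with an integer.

3

t=0 Δ0: s5=1 s1=0 s6=1 s7=1 clk=0 s3=0 s0=1 s4=1 s2=0
  Δ1: clk:0→1
  Δ2: s3:0→1, s0:1→0
  Δ3: s1:0→1
  (3Δ to stable)
t=1 Δ0: s5=1 s1=1 s6=1 s7=1 clk=1 s3=1 s0=0 s4=1 s2=0
  Δ1: clk:1→0
  (1Δ to stable)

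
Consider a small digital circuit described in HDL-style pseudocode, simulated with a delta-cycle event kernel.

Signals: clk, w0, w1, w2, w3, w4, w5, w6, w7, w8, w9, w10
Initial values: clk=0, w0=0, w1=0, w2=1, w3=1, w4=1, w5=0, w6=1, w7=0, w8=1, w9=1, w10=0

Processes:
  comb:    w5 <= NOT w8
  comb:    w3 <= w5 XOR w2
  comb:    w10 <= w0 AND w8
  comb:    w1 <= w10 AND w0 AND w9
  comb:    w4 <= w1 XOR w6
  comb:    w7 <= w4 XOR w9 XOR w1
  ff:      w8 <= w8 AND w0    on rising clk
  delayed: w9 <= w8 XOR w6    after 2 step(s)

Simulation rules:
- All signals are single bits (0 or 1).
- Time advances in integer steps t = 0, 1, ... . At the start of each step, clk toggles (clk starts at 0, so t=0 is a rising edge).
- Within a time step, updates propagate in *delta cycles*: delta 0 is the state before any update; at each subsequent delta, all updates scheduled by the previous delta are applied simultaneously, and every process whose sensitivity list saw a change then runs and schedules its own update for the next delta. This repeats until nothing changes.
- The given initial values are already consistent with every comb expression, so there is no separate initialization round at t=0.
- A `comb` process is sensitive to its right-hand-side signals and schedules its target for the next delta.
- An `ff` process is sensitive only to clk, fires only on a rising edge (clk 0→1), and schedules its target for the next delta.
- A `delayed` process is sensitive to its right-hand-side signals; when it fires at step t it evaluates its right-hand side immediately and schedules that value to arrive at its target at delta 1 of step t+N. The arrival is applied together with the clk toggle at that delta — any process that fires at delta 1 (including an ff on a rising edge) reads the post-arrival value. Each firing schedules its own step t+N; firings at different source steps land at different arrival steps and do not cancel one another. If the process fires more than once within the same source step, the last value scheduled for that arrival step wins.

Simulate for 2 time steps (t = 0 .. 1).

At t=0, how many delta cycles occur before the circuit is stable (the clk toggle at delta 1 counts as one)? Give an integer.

t=0 Δ0: w7=0 w3=1 w1=0 w9=1 w2=1 clk=0 w10=0 w5=0 w4=1 w6=1 w0=0 w8=1
  Δ1: clk:0→1
  Δ2: w8:1→0
  Δ3: w5:0→1
  Δ4: w3:1→0
  (4Δ to stable)
t=1 Δ0: w7=0 w3=0 w1=0 w9=1 w2=1 clk=1 w10=0 w5=1 w4=1 w6=1 w0=0 w8=0
  Δ1: clk:1→0
  (1Δ to stable)

4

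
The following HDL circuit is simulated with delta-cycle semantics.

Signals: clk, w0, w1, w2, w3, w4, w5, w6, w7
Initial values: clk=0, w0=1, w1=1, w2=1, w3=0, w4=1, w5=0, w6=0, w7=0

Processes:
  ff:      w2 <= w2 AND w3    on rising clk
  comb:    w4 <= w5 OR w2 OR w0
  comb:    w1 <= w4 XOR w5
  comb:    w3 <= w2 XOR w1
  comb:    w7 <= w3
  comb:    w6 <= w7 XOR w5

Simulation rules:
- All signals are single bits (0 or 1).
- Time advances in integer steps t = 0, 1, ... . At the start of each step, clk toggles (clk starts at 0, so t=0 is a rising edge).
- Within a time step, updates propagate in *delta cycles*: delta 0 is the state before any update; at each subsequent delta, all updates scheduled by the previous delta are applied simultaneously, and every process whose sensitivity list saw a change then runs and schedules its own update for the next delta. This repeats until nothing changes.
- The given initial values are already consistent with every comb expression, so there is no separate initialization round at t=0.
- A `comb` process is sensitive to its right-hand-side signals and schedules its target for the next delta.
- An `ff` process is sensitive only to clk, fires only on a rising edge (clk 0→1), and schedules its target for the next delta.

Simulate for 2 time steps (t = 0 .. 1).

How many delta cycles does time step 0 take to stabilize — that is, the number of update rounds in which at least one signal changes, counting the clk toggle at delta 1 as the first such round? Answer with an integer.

t=0 Δ0: clk=0 w4=1 w6=0 w0=1 w5=0 w1=1 w3=0 w7=0 w2=1
  Δ1: clk:0→1
  Δ2: w2:1→0
  Δ3: w3:0→1
  Δ4: w7:0→1
  Δ5: w6:0→1
  (5Δ to stable)
t=1 Δ0: clk=1 w4=1 w6=1 w0=1 w5=0 w1=1 w3=1 w7=1 w2=0
  Δ1: clk:1→0
  (1Δ to stable)

5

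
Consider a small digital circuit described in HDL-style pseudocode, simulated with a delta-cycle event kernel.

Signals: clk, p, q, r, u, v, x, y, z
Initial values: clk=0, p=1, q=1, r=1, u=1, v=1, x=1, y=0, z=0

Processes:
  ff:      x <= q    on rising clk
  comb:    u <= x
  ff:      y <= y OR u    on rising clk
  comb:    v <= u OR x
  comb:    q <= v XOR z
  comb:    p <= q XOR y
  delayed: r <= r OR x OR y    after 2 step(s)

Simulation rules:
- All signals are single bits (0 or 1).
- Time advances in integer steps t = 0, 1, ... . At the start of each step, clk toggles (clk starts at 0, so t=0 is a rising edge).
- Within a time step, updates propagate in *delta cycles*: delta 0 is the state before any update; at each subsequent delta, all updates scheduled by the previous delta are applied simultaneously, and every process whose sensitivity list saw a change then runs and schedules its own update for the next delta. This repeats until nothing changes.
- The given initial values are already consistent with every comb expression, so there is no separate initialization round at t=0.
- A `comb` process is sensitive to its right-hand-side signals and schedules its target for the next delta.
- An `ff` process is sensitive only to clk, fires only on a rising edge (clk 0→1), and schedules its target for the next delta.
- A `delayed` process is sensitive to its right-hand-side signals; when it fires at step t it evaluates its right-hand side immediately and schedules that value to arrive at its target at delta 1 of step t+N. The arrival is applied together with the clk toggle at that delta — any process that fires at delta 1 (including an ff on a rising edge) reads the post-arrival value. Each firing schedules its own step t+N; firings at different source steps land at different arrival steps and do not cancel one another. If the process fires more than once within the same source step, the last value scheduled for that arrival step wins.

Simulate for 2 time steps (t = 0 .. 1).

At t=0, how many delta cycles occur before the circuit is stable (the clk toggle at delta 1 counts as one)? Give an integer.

3

t0.Δ0 q=1 y=0 v=1 clk=0 x=1 z=0 u=1 r=1 p=1
t0.Δ1 q=1 y=0 v=1 clk=1 x=1 z=0 u=1 r=1 p=1
t0.Δ2 q=1 y=1 v=1 clk=1 x=1 z=0 u=1 r=1 p=1
t0.Δ3 q=1 y=1 v=1 clk=1 x=1 z=0 u=1 r=1 p=0
t1.Δ0 q=1 y=1 v=1 clk=1 x=1 z=0 u=1 r=1 p=0
t1.Δ1 q=1 y=1 v=1 clk=0 x=1 z=0 u=1 r=1 p=0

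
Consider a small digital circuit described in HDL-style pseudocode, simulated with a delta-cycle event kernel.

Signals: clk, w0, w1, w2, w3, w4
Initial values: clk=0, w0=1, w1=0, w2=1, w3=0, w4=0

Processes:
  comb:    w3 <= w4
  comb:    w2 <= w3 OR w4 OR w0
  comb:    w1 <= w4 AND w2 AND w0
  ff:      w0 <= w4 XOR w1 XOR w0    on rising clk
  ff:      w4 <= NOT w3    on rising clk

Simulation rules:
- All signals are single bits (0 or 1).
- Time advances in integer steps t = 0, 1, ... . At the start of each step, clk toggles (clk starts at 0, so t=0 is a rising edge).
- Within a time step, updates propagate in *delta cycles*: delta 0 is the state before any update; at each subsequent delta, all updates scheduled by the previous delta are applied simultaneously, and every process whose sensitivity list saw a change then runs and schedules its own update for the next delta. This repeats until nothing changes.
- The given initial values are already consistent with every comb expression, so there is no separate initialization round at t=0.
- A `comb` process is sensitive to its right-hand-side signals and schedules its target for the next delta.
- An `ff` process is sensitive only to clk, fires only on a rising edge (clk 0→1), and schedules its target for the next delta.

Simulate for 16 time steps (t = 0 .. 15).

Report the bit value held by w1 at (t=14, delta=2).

1

[bits: w4,clk,w1,w2,w0,w3]
t=0: Δ0=000110 Δ1=010110 Δ2=110110 Δ3=111111 | 3Δ
t=1: Δ0=111111 Δ1=101111 | 1Δ
t=2: Δ0=101111 Δ1=111111 Δ2=011111 Δ3=010110 | 3Δ
t=3: Δ0=010110 Δ1=000110 | 1Δ
t=4: Δ0=000110 Δ1=010110 Δ2=110110 Δ3=111111 | 3Δ
t=5: Δ0=111111 Δ1=101111 | 1Δ
t=6: Δ0=101111 Δ1=111111 Δ2=011111 Δ3=010110 | 3Δ
t=7: Δ0=010110 Δ1=000110 | 1Δ
t=8: Δ0=000110 Δ1=010110 Δ2=110110 Δ3=111111 | 3Δ
t=9: Δ0=111111 Δ1=101111 | 1Δ
t=10: Δ0=101111 Δ1=111111 Δ2=011111 Δ3=010110 | 3Δ
t=11: Δ0=010110 Δ1=000110 | 1Δ
t=12: Δ0=000110 Δ1=010110 Δ2=110110 Δ3=111111 | 3Δ
t=13: Δ0=111111 Δ1=101111 | 1Δ
t=14: Δ0=101111 Δ1=111111 Δ2=011111 Δ3=010110 | 3Δ
t=15: Δ0=010110 Δ1=000110 | 1Δ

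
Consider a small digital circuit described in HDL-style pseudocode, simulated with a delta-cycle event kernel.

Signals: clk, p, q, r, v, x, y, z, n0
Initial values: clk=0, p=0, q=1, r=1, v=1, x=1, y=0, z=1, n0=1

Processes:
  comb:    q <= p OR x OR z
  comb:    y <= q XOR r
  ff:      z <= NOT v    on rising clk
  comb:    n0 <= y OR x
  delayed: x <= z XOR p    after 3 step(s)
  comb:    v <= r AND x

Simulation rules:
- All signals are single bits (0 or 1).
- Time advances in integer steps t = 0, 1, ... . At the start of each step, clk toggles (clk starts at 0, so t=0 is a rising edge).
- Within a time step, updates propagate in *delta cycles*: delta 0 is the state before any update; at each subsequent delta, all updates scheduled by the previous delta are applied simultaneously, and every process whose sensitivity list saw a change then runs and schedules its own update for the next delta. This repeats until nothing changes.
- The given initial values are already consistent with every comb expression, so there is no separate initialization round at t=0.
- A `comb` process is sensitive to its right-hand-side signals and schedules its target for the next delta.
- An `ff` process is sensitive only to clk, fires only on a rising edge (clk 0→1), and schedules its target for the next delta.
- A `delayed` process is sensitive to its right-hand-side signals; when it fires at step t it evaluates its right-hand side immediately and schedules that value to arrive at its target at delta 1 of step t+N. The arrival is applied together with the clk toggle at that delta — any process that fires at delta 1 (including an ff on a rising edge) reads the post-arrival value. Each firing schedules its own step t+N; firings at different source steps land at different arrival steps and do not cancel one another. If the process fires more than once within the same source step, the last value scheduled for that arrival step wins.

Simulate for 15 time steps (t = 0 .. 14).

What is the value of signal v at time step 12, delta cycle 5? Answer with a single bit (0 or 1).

t=0 Δ0: x=1 r=1 p=0 y=0 v=1 z=1 n0=1 clk=0 q=1
  Δ1: clk:0→1
  Δ2: z:1→0
  (2Δ to stable)
t=1 Δ0: x=1 r=1 p=0 y=0 v=1 z=0 n0=1 clk=1 q=1
  Δ1: clk:1→0
  (1Δ to stable)
t=2 Δ0: x=1 r=1 p=0 y=0 v=1 z=0 n0=1 clk=0 q=1
  Δ1: clk:0→1
  (1Δ to stable)
t=3 Δ0: x=1 r=1 p=0 y=0 v=1 z=0 n0=1 clk=1 q=1
  Δ1: x:1→0, clk:1→0
  Δ2: v:1→0, n0:1→0, q:1→0
  Δ3: y:0→1
  Δ4: n0:0→1
  (4Δ to stable)
t=4 Δ0: x=0 r=1 p=0 y=1 v=0 z=0 n0=1 clk=0 q=0
  Δ1: clk:0→1
  Δ2: z:0→1
  Δ3: q:0→1
  Δ4: y:1→0
  Δ5: n0:1→0
  (5Δ to stable)
t=5 Δ0: x=0 r=1 p=0 y=0 v=0 z=1 n0=0 clk=1 q=1
  Δ1: clk:1→0
  (1Δ to stable)
t=6 Δ0: x=0 r=1 p=0 y=0 v=0 z=1 n0=0 clk=0 q=1
  Δ1: clk:0→1
  (1Δ to stable)
t=7 Δ0: x=0 r=1 p=0 y=0 v=0 z=1 n0=0 clk=1 q=1
  Δ1: x:0→1, clk:1→0
  Δ2: v:0→1, n0:0→1
  (2Δ to stable)
t=8 Δ0: x=1 r=1 p=0 y=0 v=1 z=1 n0=1 clk=0 q=1
  Δ1: clk:0→1
  Δ2: z:1→0
  (2Δ to stable)
t=9 Δ0: x=1 r=1 p=0 y=0 v=1 z=0 n0=1 clk=1 q=1
  Δ1: clk:1→0
  (1Δ to stable)
t=10 Δ0: x=1 r=1 p=0 y=0 v=1 z=0 n0=1 clk=0 q=1
  Δ1: clk:0→1
  (1Δ to stable)
t=11 Δ0: x=1 r=1 p=0 y=0 v=1 z=0 n0=1 clk=1 q=1
  Δ1: x:1→0, clk:1→0
  Δ2: v:1→0, n0:1→0, q:1→0
  Δ3: y:0→1
  Δ4: n0:0→1
  (4Δ to stable)
t=12 Δ0: x=0 r=1 p=0 y=1 v=0 z=0 n0=1 clk=0 q=0
  Δ1: clk:0→1
  Δ2: z:0→1
  Δ3: q:0→1
  Δ4: y:1→0
  Δ5: n0:1→0
  (5Δ to stable)
t=13 Δ0: x=0 r=1 p=0 y=0 v=0 z=1 n0=0 clk=1 q=1
  Δ1: clk:1→0
  (1Δ to stable)
t=14 Δ0: x=0 r=1 p=0 y=0 v=0 z=1 n0=0 clk=0 q=1
  Δ1: clk:0→1
  (1Δ to stable)

0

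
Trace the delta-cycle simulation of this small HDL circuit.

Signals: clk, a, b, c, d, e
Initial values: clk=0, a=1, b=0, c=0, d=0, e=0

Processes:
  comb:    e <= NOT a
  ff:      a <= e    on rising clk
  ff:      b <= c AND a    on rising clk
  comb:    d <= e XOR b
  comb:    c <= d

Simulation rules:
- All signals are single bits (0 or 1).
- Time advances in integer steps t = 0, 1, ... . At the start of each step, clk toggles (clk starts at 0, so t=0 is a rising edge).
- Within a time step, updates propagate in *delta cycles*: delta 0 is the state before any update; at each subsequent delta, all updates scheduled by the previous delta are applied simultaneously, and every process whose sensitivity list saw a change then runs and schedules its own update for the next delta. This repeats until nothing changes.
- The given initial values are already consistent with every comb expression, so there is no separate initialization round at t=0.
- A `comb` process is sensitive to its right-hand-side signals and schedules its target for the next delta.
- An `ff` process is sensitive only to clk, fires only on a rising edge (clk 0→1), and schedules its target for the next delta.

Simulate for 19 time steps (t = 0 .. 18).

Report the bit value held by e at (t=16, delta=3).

1

[bits: e,c,d,clk,b,a]
t=0: Δ0=000001 Δ1=000101 Δ2=000100 Δ3=100100 Δ4=101100 Δ5=111100 | 5Δ
t=1: Δ0=111100 Δ1=111000 | 1Δ
t=2: Δ0=111000 Δ1=111100 Δ2=111101 Δ3=011101 Δ4=010101 Δ5=000101 | 5Δ
t=3: Δ0=000101 Δ1=000001 | 1Δ
t=4: Δ0=000001 Δ1=000101 Δ2=000100 Δ3=100100 Δ4=101100 Δ5=111100 | 5Δ
t=5: Δ0=111100 Δ1=111000 | 1Δ
t=6: Δ0=111000 Δ1=111100 Δ2=111101 Δ3=011101 Δ4=010101 Δ5=000101 | 5Δ
t=7: Δ0=000101 Δ1=000001 | 1Δ
t=8: Δ0=000001 Δ1=000101 Δ2=000100 Δ3=100100 Δ4=101100 Δ5=111100 | 5Δ
t=9: Δ0=111100 Δ1=111000 | 1Δ
t=10: Δ0=111000 Δ1=111100 Δ2=111101 Δ3=011101 Δ4=010101 Δ5=000101 | 5Δ
t=11: Δ0=000101 Δ1=000001 | 1Δ
t=12: Δ0=000001 Δ1=000101 Δ2=000100 Δ3=100100 Δ4=101100 Δ5=111100 | 5Δ
t=13: Δ0=111100 Δ1=111000 | 1Δ
t=14: Δ0=111000 Δ1=111100 Δ2=111101 Δ3=011101 Δ4=010101 Δ5=000101 | 5Δ
t=15: Δ0=000101 Δ1=000001 | 1Δ
t=16: Δ0=000001 Δ1=000101 Δ2=000100 Δ3=100100 Δ4=101100 Δ5=111100 | 5Δ
t=17: Δ0=111100 Δ1=111000 | 1Δ
t=18: Δ0=111000 Δ1=111100 Δ2=111101 Δ3=011101 Δ4=010101 Δ5=000101 | 5Δ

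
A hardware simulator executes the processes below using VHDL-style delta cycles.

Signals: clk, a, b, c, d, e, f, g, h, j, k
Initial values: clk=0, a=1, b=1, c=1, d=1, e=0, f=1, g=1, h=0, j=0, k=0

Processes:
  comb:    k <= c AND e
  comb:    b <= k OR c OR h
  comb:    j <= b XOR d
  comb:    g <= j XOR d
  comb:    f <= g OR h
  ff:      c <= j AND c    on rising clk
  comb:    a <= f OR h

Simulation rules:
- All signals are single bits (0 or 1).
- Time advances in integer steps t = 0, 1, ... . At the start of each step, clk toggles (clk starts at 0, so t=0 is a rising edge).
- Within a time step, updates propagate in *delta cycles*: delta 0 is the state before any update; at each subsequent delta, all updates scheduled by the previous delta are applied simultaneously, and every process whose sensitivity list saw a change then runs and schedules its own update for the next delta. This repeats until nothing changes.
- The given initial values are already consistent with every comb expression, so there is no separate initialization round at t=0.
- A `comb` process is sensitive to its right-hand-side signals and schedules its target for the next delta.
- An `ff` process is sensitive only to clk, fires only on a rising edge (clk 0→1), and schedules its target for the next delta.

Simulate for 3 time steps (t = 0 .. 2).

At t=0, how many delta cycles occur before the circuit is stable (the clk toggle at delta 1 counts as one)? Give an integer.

7

t=0 Δ0: a=1 d=1 b=1 j=0 e=0 f=1 c=1 g=1 k=0 h=0 clk=0
  Δ1: clk:0→1
  Δ2: c:1→0
  Δ3: b:1→0
  Δ4: j:0→1
  Δ5: g:1→0
  Δ6: f:1→0
  Δ7: a:1→0
  (7Δ to stable)
t=1 Δ0: a=0 d=1 b=0 j=1 e=0 f=0 c=0 g=0 k=0 h=0 clk=1
  Δ1: clk:1→0
  (1Δ to stable)
t=2 Δ0: a=0 d=1 b=0 j=1 e=0 f=0 c=0 g=0 k=0 h=0 clk=0
  Δ1: clk:0→1
  (1Δ to stable)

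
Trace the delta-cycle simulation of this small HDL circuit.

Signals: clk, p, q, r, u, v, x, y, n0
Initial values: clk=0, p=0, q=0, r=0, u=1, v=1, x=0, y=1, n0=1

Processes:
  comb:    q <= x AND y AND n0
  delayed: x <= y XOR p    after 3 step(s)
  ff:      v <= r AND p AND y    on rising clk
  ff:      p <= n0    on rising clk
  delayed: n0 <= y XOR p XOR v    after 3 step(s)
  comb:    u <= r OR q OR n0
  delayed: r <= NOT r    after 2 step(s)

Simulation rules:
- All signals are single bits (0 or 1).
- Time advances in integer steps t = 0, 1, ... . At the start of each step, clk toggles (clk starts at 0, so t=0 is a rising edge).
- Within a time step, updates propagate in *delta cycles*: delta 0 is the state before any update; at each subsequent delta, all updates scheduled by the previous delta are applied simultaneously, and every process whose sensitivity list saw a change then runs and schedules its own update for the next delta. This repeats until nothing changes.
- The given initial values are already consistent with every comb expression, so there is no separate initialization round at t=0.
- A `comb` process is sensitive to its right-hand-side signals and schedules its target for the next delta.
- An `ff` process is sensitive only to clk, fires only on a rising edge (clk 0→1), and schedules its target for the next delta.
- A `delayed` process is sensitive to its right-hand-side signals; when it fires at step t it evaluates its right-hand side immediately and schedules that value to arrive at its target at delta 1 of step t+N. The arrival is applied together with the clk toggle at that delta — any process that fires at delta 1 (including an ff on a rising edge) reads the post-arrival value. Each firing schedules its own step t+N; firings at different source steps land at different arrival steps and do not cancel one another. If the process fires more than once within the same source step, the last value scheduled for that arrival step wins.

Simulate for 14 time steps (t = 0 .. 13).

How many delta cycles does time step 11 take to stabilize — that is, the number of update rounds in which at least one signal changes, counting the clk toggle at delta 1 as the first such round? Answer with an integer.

3

t0.Δ0 clk=0 q=0 r=0 u=1 p=0 v=1 n0=1 y=1 x=0
t0.Δ1 clk=1 q=0 r=0 u=1 p=0 v=1 n0=1 y=1 x=0
t0.Δ2 clk=1 q=0 r=0 u=1 p=1 v=0 n0=1 y=1 x=0
t1.Δ0 clk=1 q=0 r=0 u=1 p=1 v=0 n0=1 y=1 x=0
t1.Δ1 clk=0 q=0 r=0 u=1 p=1 v=0 n0=1 y=1 x=0
t2.Δ0 clk=0 q=0 r=0 u=1 p=1 v=0 n0=1 y=1 x=0
t2.Δ1 clk=1 q=0 r=0 u=1 p=1 v=0 n0=1 y=1 x=0
t3.Δ0 clk=1 q=0 r=0 u=1 p=1 v=0 n0=1 y=1 x=0
t3.Δ1 clk=0 q=0 r=0 u=1 p=1 v=0 n0=0 y=1 x=0
t3.Δ2 clk=0 q=0 r=0 u=0 p=1 v=0 n0=0 y=1 x=0
t4.Δ0 clk=0 q=0 r=0 u=0 p=1 v=0 n0=0 y=1 x=0
t4.Δ1 clk=1 q=0 r=0 u=0 p=1 v=0 n0=0 y=1 x=0
t4.Δ2 clk=1 q=0 r=0 u=0 p=0 v=0 n0=0 y=1 x=0
t5.Δ0 clk=1 q=0 r=0 u=0 p=0 v=0 n0=0 y=1 x=0
t5.Δ1 clk=0 q=0 r=0 u=0 p=0 v=0 n0=0 y=1 x=0
t6.Δ0 clk=0 q=0 r=0 u=0 p=0 v=0 n0=0 y=1 x=0
t6.Δ1 clk=1 q=0 r=0 u=0 p=0 v=0 n0=0 y=1 x=0
t7.Δ0 clk=1 q=0 r=0 u=0 p=0 v=0 n0=0 y=1 x=0
t7.Δ1 clk=0 q=0 r=0 u=0 p=0 v=0 n0=1 y=1 x=1
t7.Δ2 clk=0 q=1 r=0 u=1 p=0 v=0 n0=1 y=1 x=1
t8.Δ0 clk=0 q=1 r=0 u=1 p=0 v=0 n0=1 y=1 x=1
t8.Δ1 clk=1 q=1 r=0 u=1 p=0 v=0 n0=1 y=1 x=1
t8.Δ2 clk=1 q=1 r=0 u=1 p=1 v=0 n0=1 y=1 x=1
t9.Δ0 clk=1 q=1 r=0 u=1 p=1 v=0 n0=1 y=1 x=1
t9.Δ1 clk=0 q=1 r=0 u=1 p=1 v=0 n0=1 y=1 x=1
t10.Δ0 clk=0 q=1 r=0 u=1 p=1 v=0 n0=1 y=1 x=1
t10.Δ1 clk=1 q=1 r=0 u=1 p=1 v=0 n0=1 y=1 x=1
t11.Δ0 clk=1 q=1 r=0 u=1 p=1 v=0 n0=1 y=1 x=1
t11.Δ1 clk=0 q=1 r=0 u=1 p=1 v=0 n0=0 y=1 x=0
t11.Δ2 clk=0 q=0 r=0 u=1 p=1 v=0 n0=0 y=1 x=0
t11.Δ3 clk=0 q=0 r=0 u=0 p=1 v=0 n0=0 y=1 x=0
t12.Δ0 clk=0 q=0 r=0 u=0 p=1 v=0 n0=0 y=1 x=0
t12.Δ1 clk=1 q=0 r=0 u=0 p=1 v=0 n0=0 y=1 x=0
t12.Δ2 clk=1 q=0 r=0 u=0 p=0 v=0 n0=0 y=1 x=0
t13.Δ0 clk=1 q=0 r=0 u=0 p=0 v=0 n0=0 y=1 x=0
t13.Δ1 clk=0 q=0 r=0 u=0 p=0 v=0 n0=0 y=1 x=0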